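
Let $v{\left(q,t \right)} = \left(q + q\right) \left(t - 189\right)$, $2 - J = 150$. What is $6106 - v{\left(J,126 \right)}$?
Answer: $-12542$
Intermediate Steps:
$J = -148$ ($J = 2 - 150 = -148$)
$v{\left(q,t \right)} = 2 q \left(-189 + t\right)$
$6106 - v{\left(J,126 \right)} = 6106 - 2 \left(-148\right) \left(-189 + 126\right) = 6106 - 2 \left(-148\right) \left(-63\right) = 6106 - 18648 = -12542$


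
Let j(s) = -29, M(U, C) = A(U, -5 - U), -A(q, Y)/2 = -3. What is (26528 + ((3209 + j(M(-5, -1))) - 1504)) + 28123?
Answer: 56327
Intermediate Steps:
A(q, Y) = 6 (A(q, Y) = -2*(-3) = 6)
M(U, C) = 6
(26528 + ((3209 + j(M(-5, -1))) - 1504)) + 28123 = (26528 + ((3209 - 29) - 1504)) + 28123 = (26528 + (3180 - 1504)) + 28123 = (26528 + 1676) + 28123 = 28204 + 28123 = 56327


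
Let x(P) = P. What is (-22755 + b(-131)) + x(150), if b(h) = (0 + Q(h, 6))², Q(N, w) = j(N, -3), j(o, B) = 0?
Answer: -22605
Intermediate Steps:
Q(N, w) = 0
b(h) = 0 (b(h) = (0 + 0)² = 0² = 0)
(-22755 + b(-131)) + x(150) = (-22755 + 0) + 150 = -22755 + 150 = -22605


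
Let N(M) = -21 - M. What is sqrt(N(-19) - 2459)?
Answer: I*sqrt(2461) ≈ 49.608*I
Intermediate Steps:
sqrt(N(-19) - 2459) = sqrt((-21 - 1*(-19)) - 2459) = sqrt((-21 + 19) - 2459) = sqrt(-2 - 2459) = sqrt(-2461) = I*sqrt(2461)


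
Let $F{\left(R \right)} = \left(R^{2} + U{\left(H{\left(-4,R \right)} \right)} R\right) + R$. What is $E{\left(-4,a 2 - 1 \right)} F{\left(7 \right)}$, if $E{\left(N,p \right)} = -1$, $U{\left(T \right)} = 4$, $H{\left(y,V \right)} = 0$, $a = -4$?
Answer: $-84$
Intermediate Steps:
$F{\left(R \right)} = R^{2} + 5 R$ ($F{\left(R \right)} = \left(R^{2} + 4 R\right) + R = R^{2} + 5 R$)
$E{\left(-4,a 2 - 1 \right)} F{\left(7 \right)} = - 7 \left(5 + 7\right) = - 7 \cdot 12 = \left(-1\right) 84 = -84$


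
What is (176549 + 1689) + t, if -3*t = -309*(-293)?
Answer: 148059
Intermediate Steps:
t = -30179 (t = -(-103)*(-293) = -⅓*90537 = -30179)
(176549 + 1689) + t = (176549 + 1689) - 30179 = 178238 - 30179 = 148059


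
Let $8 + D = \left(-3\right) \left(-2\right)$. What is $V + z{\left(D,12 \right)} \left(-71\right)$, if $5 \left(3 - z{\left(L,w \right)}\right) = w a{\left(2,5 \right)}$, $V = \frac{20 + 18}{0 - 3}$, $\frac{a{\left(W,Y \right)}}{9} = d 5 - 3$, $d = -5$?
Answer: $- \frac{647497}{15} \approx -43166.0$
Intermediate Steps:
$a{\left(W,Y \right)} = -252$ ($a{\left(W,Y \right)} = 9 \left(\left(-5\right) 5 - 3\right) = 9 \left(-25 - 3\right) = 9 \left(-28\right) = -252$)
$V = - \frac{38}{3}$ ($V = \frac{38}{-3} = 38 \left(- \frac{1}{3}\right) = - \frac{38}{3} \approx -12.667$)
$D = -2$ ($D = -8 - -6 = -8 + 6 = -2$)
$z{\left(L,w \right)} = 3 + \frac{252 w}{5}$ ($z{\left(L,w \right)} = 3 - \frac{w \left(-252\right)}{5} = 3 - \frac{\left(-252\right) w}{5} = 3 + \frac{252 w}{5}$)
$V + z{\left(D,12 \right)} \left(-71\right) = - \frac{38}{3} + \left(3 + \frac{252}{5} \cdot 12\right) \left(-71\right) = - \frac{38}{3} + \left(3 + \frac{3024}{5}\right) \left(-71\right) = - \frac{38}{3} + \frac{3039}{5} \left(-71\right) = - \frac{38}{3} - \frac{215769}{5} = - \frac{647497}{15}$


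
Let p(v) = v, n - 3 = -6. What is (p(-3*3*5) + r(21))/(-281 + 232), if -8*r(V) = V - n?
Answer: 48/49 ≈ 0.97959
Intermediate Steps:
n = -3 (n = 3 - 6 = -3)
r(V) = -3/8 - V/8 (r(V) = -(V - 1*(-3))/8 = -(V + 3)/8 = -(3 + V)/8 = -3/8 - V/8)
(p(-3*3*5) + r(21))/(-281 + 232) = (-3*3*5 + (-3/8 - 1/8*21))/(-281 + 232) = (-9*5 + (-3/8 - 21/8))/(-49) = (-45 - 3)*(-1/49) = -48*(-1/49) = 48/49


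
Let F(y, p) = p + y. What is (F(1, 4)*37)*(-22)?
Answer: -4070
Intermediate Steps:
(F(1, 4)*37)*(-22) = ((4 + 1)*37)*(-22) = (5*37)*(-22) = 185*(-22) = -4070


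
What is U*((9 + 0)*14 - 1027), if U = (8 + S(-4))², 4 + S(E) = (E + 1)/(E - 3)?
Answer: -865861/49 ≈ -17671.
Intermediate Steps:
S(E) = -4 + (1 + E)/(-3 + E) (S(E) = -4 + (E + 1)/(E - 3) = -4 + (1 + E)/(-3 + E))
U = 961/49 (U = (8 + (13 - 3*(-4))/(-3 - 4))² = (8 + (13 + 12)/(-7))² = (8 - ⅐*25)² = (8 - 25/7)² = (31/7)² = 961/49 ≈ 19.612)
U*((9 + 0)*14 - 1027) = 961*((9 + 0)*14 - 1027)/49 = 961*(9*14 - 1027)/49 = 961*(126 - 1027)/49 = (961/49)*(-901) = -865861/49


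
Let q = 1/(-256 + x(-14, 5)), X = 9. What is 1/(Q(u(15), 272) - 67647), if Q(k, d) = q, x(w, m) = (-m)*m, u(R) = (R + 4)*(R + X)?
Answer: -281/19008808 ≈ -1.4783e-5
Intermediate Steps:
u(R) = (4 + R)*(9 + R) (u(R) = (R + 4)*(R + 9) = (4 + R)*(9 + R))
x(w, m) = -m**2
q = -1/281 (q = 1/(-256 - 1*5**2) = 1/(-256 - 1*25) = 1/(-256 - 25) = 1/(-281) = -1/281 ≈ -0.0035587)
Q(k, d) = -1/281
1/(Q(u(15), 272) - 67647) = 1/(-1/281 - 67647) = 1/(-19008808/281) = -281/19008808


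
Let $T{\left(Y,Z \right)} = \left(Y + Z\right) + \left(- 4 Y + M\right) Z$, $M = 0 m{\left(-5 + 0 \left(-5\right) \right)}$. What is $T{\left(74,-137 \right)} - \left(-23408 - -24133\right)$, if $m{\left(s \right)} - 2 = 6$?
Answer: $39764$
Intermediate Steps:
$m{\left(s \right)} = 8$ ($m{\left(s \right)} = 2 + 6 = 8$)
$M = 0$ ($M = 0 \cdot 8 = 0$)
$T{\left(Y,Z \right)} = Y + Z - 4 Y Z$ ($T{\left(Y,Z \right)} = \left(Y + Z\right) + \left(- 4 Y + 0\right) Z = \left(Y + Z\right) + - 4 Y Z = \left(Y + Z\right) - 4 Y Z = Y + Z - 4 Y Z$)
$T{\left(74,-137 \right)} - \left(-23408 - -24133\right) = \left(74 - 137 - 296 \left(-137\right)\right) - \left(-23408 - -24133\right) = \left(74 - 137 + 40552\right) - \left(-23408 + 24133\right) = 40489 - 725 = 39764$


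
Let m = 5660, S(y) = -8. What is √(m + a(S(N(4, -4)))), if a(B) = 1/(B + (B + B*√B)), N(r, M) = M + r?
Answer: √((90559 + 90560*I*√2)/(1 + I*√2))/4 ≈ 75.233 + 0.00019581*I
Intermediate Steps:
a(B) = 1/(B^(3/2) + 2*B) (a(B) = 1/(B + (B + B^(3/2))) = 1/(B^(3/2) + 2*B))
√(m + a(S(N(4, -4)))) = √(5660 + 1/((-8)^(3/2) + 2*(-8))) = √(5660 + 1/(-16*I*√2 - 16)) = √(5660 + 1/(-16 - 16*I*√2))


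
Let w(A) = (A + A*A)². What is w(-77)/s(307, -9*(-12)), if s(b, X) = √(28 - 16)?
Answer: 17122952*√3/3 ≈ 9.8859e+6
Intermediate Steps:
w(A) = (A + A²)²
s(b, X) = 2*√3 (s(b, X) = √12 = 2*√3)
w(-77)/s(307, -9*(-12)) = ((-77)²*(1 - 77)²)/((2*√3)) = (5929*(-76)²)*(√3/6) = (5929*5776)*(√3/6) = 34245904*(√3/6) = 17122952*√3/3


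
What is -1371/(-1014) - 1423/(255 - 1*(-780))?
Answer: -7979/349830 ≈ -0.022808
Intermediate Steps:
-1371/(-1014) - 1423/(255 - 1*(-780)) = -1371*(-1/1014) - 1423/(255 + 780) = 457/338 - 1423/1035 = -7979/349830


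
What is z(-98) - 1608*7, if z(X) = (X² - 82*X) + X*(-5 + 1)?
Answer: 6776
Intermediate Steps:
z(X) = X² - 86*X (z(X) = (X² - 82*X) + X*(-4) = (X² - 82*X) - 4*X = X² - 86*X)
z(-98) - 1608*7 = -98*(-86 - 98) - 1608*7 = -98*(-184) - 11256 = 18032 - 11256 = 6776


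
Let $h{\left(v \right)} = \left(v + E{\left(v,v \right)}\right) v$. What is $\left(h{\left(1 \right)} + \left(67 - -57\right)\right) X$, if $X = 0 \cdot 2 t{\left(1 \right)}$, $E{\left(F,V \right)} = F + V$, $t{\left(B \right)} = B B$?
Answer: $0$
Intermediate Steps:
$t{\left(B \right)} = B^{2}$
$X = 0$ ($X = 0 \cdot 2 \cdot 1^{2} = 0 \cdot 1 = 0$)
$h{\left(v \right)} = 3 v^{2}$ ($h{\left(v \right)} = \left(v + \left(v + v\right)\right) v = \left(v + 2 v\right) v = 3 v v = 3 v^{2}$)
$\left(h{\left(1 \right)} + \left(67 - -57\right)\right) X = \left(3 \cdot 1^{2} + \left(67 - -57\right)\right) 0 = \left(3 \cdot 1 + \left(67 + 57\right)\right) 0 = \left(3 + 124\right) 0 = 127 \cdot 0 = 0$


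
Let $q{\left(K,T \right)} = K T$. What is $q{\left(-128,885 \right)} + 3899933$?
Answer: $3786653$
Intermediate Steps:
$q{\left(-128,885 \right)} + 3899933 = \left(-128\right) 885 + 3899933 = -113280 + 3899933 = 3786653$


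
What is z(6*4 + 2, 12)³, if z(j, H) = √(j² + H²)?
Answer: 1640*√205 ≈ 23481.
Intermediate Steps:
z(j, H) = √(H² + j²)
z(6*4 + 2, 12)³ = (√(12² + (6*4 + 2)²))³ = (√(144 + (24 + 2)²))³ = (√(144 + 26²))³ = (√(144 + 676))³ = (√820)³ = (2*√205)³ = 1640*√205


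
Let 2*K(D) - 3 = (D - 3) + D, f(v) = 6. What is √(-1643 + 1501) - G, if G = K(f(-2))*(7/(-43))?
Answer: 42/43 + I*√142 ≈ 0.97674 + 11.916*I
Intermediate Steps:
K(D) = D (K(D) = 3/2 + ((D - 3) + D)/2 = 3/2 + ((-3 + D) + D)/2 = 3/2 + (-3 + 2*D)/2 = 3/2 + (-3/2 + D) = D)
G = -42/43 (G = 6*(7/(-43)) = 6*(7*(-1/43)) = 6*(-7/43) = -42/43 ≈ -0.97674)
√(-1643 + 1501) - G = √(-1643 + 1501) - 1*(-42/43) = √(-142) + 42/43 = I*√142 + 42/43 = 42/43 + I*√142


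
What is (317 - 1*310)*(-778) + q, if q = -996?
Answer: -6442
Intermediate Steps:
(317 - 1*310)*(-778) + q = (317 - 1*310)*(-778) - 996 = (317 - 310)*(-778) - 996 = 7*(-778) - 996 = -5446 - 996 = -6442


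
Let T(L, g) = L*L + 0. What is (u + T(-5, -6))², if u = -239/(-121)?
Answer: 10653696/14641 ≈ 727.66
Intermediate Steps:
T(L, g) = L² (T(L, g) = L² + 0 = L²)
u = 239/121 (u = -239*(-1/121) = 239/121 ≈ 1.9752)
(u + T(-5, -6))² = (239/121 + (-5)²)² = (239/121 + 25)² = (3264/121)² = 10653696/14641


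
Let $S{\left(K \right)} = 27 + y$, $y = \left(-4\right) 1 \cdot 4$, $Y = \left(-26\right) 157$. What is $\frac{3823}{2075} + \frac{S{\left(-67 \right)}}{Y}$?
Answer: $\frac{15582661}{8470150} \approx 1.8397$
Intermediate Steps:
$Y = -4082$
$y = -16$ ($y = \left(-4\right) 4 = -16$)
$S{\left(K \right)} = 11$ ($S{\left(K \right)} = 27 - 16 = 11$)
$\frac{3823}{2075} + \frac{S{\left(-67 \right)}}{Y} = \frac{3823}{2075} + \frac{11}{-4082} = 3823 \cdot \frac{1}{2075} + 11 \left(- \frac{1}{4082}\right) = \frac{3823}{2075} - \frac{11}{4082} = \frac{15582661}{8470150}$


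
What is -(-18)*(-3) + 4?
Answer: -50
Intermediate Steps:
-(-18)*(-3) + 4 = -9*6 + 4 = -54 + 4 = -50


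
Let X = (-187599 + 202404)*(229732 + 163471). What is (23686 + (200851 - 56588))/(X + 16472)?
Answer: 167949/5821386887 ≈ 2.8850e-5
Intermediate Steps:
X = 5821370415 (X = 14805*393203 = 5821370415)
(23686 + (200851 - 56588))/(X + 16472) = (23686 + (200851 - 56588))/(5821370415 + 16472) = (23686 + 144263)/5821386887 = 167949*(1/5821386887) = 167949/5821386887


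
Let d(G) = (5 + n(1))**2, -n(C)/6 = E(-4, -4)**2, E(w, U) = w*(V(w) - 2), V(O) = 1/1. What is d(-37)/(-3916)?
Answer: -8281/3916 ≈ -2.1147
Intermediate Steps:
V(O) = 1
E(w, U) = -w (E(w, U) = w*(1 - 2) = w*(-1) = -w)
n(C) = -96 (n(C) = -6*(-1*(-4))**2 = -6*4**2 = -6*16 = -96)
d(G) = 8281 (d(G) = (5 - 96)**2 = (-91)**2 = 8281)
d(-37)/(-3916) = 8281/(-3916) = 8281*(-1/3916) = -8281/3916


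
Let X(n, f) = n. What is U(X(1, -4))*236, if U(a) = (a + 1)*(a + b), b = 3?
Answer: 1888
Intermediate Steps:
U(a) = (1 + a)*(3 + a) (U(a) = (a + 1)*(a + 3) = (1 + a)*(3 + a))
U(X(1, -4))*236 = (3 + 1² + 4*1)*236 = (3 + 1 + 4)*236 = 8*236 = 1888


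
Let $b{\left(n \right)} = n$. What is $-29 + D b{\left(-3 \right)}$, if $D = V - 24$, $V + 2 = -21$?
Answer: $112$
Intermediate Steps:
$V = -23$ ($V = -2 - 21 = -23$)
$D = -47$ ($D = -23 - 24 = -47$)
$-29 + D b{\left(-3 \right)} = -29 - -141 = -29 + 141 = 112$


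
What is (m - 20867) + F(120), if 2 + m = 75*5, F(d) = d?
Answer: -20374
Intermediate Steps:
m = 373 (m = -2 + 75*5 = -2 + 375 = 373)
(m - 20867) + F(120) = (373 - 20867) + 120 = -20494 + 120 = -20374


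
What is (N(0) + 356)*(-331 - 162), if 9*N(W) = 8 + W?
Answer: -1583516/9 ≈ -1.7595e+5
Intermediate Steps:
N(W) = 8/9 + W/9 (N(W) = (8 + W)/9 = 8/9 + W/9)
(N(0) + 356)*(-331 - 162) = ((8/9 + (⅑)*0) + 356)*(-331 - 162) = ((8/9 + 0) + 356)*(-493) = (8/9 + 356)*(-493) = (3212/9)*(-493) = -1583516/9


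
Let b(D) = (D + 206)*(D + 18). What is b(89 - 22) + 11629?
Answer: 34834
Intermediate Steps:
b(D) = (18 + D)*(206 + D) (b(D) = (206 + D)*(18 + D) = (18 + D)*(206 + D))
b(89 - 22) + 11629 = (3708 + (89 - 22)**2 + 224*(89 - 22)) + 11629 = (3708 + 67**2 + 224*67) + 11629 = (3708 + 4489 + 15008) + 11629 = 23205 + 11629 = 34834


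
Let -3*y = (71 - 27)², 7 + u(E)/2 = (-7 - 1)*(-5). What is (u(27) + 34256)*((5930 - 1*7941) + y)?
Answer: -273512018/3 ≈ -9.1171e+7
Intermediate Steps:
u(E) = 66 (u(E) = -14 + 2*((-7 - 1)*(-5)) = -14 + 2*(-8*(-5)) = -14 + 2*40 = -14 + 80 = 66)
y = -1936/3 (y = -(71 - 27)²/3 = -⅓*44² = -⅓*1936 = -1936/3 ≈ -645.33)
(u(27) + 34256)*((5930 - 1*7941) + y) = (66 + 34256)*((5930 - 1*7941) - 1936/3) = 34322*((5930 - 7941) - 1936/3) = 34322*(-2011 - 1936/3) = 34322*(-7969/3) = -273512018/3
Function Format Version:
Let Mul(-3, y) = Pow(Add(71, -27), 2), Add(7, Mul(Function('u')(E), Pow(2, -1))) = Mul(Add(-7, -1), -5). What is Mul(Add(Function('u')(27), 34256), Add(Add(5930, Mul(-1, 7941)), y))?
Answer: Rational(-273512018, 3) ≈ -9.1171e+7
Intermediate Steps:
Function('u')(E) = 66 (Function('u')(E) = Add(-14, Mul(2, Mul(Add(-7, -1), -5))) = Add(-14, Mul(2, Mul(-8, -5))) = Add(-14, Mul(2, 40)) = Add(-14, 80) = 66)
y = Rational(-1936, 3) (y = Mul(Rational(-1, 3), Pow(Add(71, -27), 2)) = Mul(Rational(-1, 3), Pow(44, 2)) = Mul(Rational(-1, 3), 1936) = Rational(-1936, 3) ≈ -645.33)
Mul(Add(Function('u')(27), 34256), Add(Add(5930, Mul(-1, 7941)), y)) = Mul(Add(66, 34256), Add(Add(5930, Mul(-1, 7941)), Rational(-1936, 3))) = Mul(34322, Add(Add(5930, -7941), Rational(-1936, 3))) = Mul(34322, Add(-2011, Rational(-1936, 3))) = Mul(34322, Rational(-7969, 3)) = Rational(-273512018, 3)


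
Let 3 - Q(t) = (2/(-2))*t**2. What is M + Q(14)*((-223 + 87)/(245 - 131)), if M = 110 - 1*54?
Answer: -10340/57 ≈ -181.40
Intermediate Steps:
Q(t) = 3 + t**2 (Q(t) = 3 - 2/(-2)*t**2 = 3 - 2*(-1/2)*t**2 = 3 - (-1)*t**2 = 3 + t**2)
M = 56 (M = 110 - 54 = 56)
M + Q(14)*((-223 + 87)/(245 - 131)) = 56 + (3 + 14**2)*((-223 + 87)/(245 - 131)) = 56 + (3 + 196)*(-136/114) = 56 + 199*(-136*1/114) = 56 + 199*(-68/57) = 56 - 13532/57 = -10340/57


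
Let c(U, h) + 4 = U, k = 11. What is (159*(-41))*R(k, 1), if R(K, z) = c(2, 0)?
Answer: 13038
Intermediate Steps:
c(U, h) = -4 + U
R(K, z) = -2 (R(K, z) = -4 + 2 = -2)
(159*(-41))*R(k, 1) = (159*(-41))*(-2) = -6519*(-2) = 13038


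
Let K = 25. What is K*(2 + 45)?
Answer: 1175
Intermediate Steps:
K*(2 + 45) = 25*(2 + 45) = 25*47 = 1175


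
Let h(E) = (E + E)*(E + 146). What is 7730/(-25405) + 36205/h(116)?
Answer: 89985541/308843504 ≈ 0.29136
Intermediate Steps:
h(E) = 2*E*(146 + E) (h(E) = (2*E)*(146 + E) = 2*E*(146 + E))
7730/(-25405) + 36205/h(116) = 7730/(-25405) + 36205/((2*116*(146 + 116))) = 7730*(-1/25405) + 36205/((2*116*262)) = -1546/5081 + 36205/60784 = 89985541/308843504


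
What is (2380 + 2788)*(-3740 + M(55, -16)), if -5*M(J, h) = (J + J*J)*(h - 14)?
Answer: 76176320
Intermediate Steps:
M(J, h) = -(-14 + h)*(J + J²)/5 (M(J, h) = -(J + J*J)*(h - 14)/5 = -(J + J²)*(-14 + h)/5 = -(-14 + h)*(J + J²)/5)
(2380 + 2788)*(-3740 + M(55, -16)) = (2380 + 2788)*(-3740 + (⅕)*55*(14 - 1*(-16) + 14*55 - 1*55*(-16))) = 5168*(-3740 + (⅕)*55*(14 + 16 + 770 + 880)) = 5168*(-3740 + (⅕)*55*1680) = 5168*(-3740 + 18480) = 5168*14740 = 76176320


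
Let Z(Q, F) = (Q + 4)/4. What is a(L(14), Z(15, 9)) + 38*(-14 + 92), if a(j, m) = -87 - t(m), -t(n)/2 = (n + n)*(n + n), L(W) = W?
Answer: 6115/2 ≈ 3057.5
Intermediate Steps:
t(n) = -8*n² (t(n) = -2*(n + n)*(n + n) = -2*2*n*2*n = -8*n²)
Z(Q, F) = 1 + Q/4 (Z(Q, F) = (4 + Q)*(¼) = 1 + Q/4)
a(j, m) = -87 + 8*m² (a(j, m) = -87 - (-8)*m² = -87 + 8*m²)
a(L(14), Z(15, 9)) + 38*(-14 + 92) = (-87 + 8*(1 + (¼)*15)²) + 38*(-14 + 92) = (-87 + 8*(1 + 15/4)²) + 38*78 = (-87 + 8*(19/4)²) + 2964 = (-87 + 8*(361/16)) + 2964 = (-87 + 361/2) + 2964 = 187/2 + 2964 = 6115/2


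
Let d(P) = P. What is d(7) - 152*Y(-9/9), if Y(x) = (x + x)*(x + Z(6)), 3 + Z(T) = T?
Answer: 615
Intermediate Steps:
Z(T) = -3 + T
Y(x) = 2*x*(3 + x) (Y(x) = (x + x)*(x + (-3 + 6)) = (2*x)*(x + 3) = (2*x)*(3 + x) = 2*x*(3 + x))
d(7) - 152*Y(-9/9) = 7 - 304*(-9/9)*(3 - 9/9) = 7 - 304*(-9*⅑)*(3 - 9*⅑) = 7 - 304*(-1)*(3 - 1) = 7 - 304*(-1)*2 = 7 - 152*(-4) = 7 + 608 = 615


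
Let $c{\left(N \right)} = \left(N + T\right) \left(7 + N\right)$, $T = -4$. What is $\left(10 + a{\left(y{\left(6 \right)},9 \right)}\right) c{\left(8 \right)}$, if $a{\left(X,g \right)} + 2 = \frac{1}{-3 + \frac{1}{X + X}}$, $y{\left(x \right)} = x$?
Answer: $\frac{3216}{7} \approx 459.43$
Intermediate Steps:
$c{\left(N \right)} = \left(-4 + N\right) \left(7 + N\right)$ ($c{\left(N \right)} = \left(N - 4\right) \left(7 + N\right) = \left(-4 + N\right) \left(7 + N\right)$)
$a{\left(X,g \right)} = -2 + \frac{1}{-3 + \frac{1}{2 X}}$ ($a{\left(X,g \right)} = -2 + \frac{1}{-3 + \frac{1}{X + X}} = -2 + \frac{1}{-3 + \frac{1}{2 X}}$)
$\left(10 + a{\left(y{\left(6 \right)},9 \right)}\right) c{\left(8 \right)} = \left(10 + \frac{2 \left(1 - 42\right)}{-1 + 6 \cdot 6}\right) \left(-28 + 8^{2} + 3 \cdot 8\right) = \left(10 + \frac{2 \left(1 - 42\right)}{-1 + 36}\right) \left(-28 + 64 + 24\right) = \left(10 + 2 \cdot \frac{1}{35} \left(-41\right)\right) 60 = \left(10 - \frac{82}{35}\right) 60 = \frac{268}{35} \cdot 60 = \frac{3216}{7}$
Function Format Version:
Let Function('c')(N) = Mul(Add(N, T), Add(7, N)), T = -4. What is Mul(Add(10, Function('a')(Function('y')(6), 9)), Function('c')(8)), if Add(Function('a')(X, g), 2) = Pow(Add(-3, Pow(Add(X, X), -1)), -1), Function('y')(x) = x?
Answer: Rational(3216, 7) ≈ 459.43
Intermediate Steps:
Function('c')(N) = Mul(Add(-4, N), Add(7, N)) (Function('c')(N) = Mul(Add(N, -4), Add(7, N)) = Mul(Add(-4, N), Add(7, N)))
Function('a')(X, g) = Add(-2, Pow(Add(-3, Mul(Rational(1, 2), Pow(X, -1))), -1)) (Function('a')(X, g) = Add(-2, Pow(Add(-3, Pow(Add(X, X), -1)), -1)) = Add(-2, Pow(Add(-3, Pow(Mul(2, X), -1)), -1)) = Add(-2, Pow(Add(-3, Mul(Rational(1, 2), Pow(X, -1))), -1)))
Mul(Add(10, Function('a')(Function('y')(6), 9)), Function('c')(8)) = Mul(Add(10, Mul(2, Pow(Add(-1, Mul(6, 6)), -1), Add(1, Mul(-7, 6)))), Add(-28, Pow(8, 2), Mul(3, 8))) = Mul(Add(10, Mul(2, Pow(Add(-1, 36), -1), Add(1, -42))), Add(-28, 64, 24)) = Mul(Add(10, Mul(2, Pow(35, -1), -41)), 60) = Mul(Add(10, Mul(2, Rational(1, 35), -41)), 60) = Mul(Add(10, Rational(-82, 35)), 60) = Mul(Rational(268, 35), 60) = Rational(3216, 7)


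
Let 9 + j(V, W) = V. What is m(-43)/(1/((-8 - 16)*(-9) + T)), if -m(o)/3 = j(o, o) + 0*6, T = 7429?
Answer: 1192620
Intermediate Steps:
j(V, W) = -9 + V
m(o) = 27 - 3*o (m(o) = -3*((-9 + o) + 0*6) = -3*((-9 + o) + 0) = -3*(-9 + o) = 27 - 3*o)
m(-43)/(1/((-8 - 16)*(-9) + T)) = (27 - 3*(-43))/(1/((-8 - 16)*(-9) + 7429)) = (27 + 129)/(1/(-24*(-9) + 7429)) = 156/(1/(216 + 7429)) = 156/(1/7645) = 156*7645 = 1192620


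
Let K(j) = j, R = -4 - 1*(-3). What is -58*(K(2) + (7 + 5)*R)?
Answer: 580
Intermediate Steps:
R = -1 (R = -4 + 3 = -1)
-58*(K(2) + (7 + 5)*R) = -58*(2 + (7 + 5)*(-1)) = -58*(2 + 12*(-1)) = -58*(2 - 12) = -58*(-10) = 580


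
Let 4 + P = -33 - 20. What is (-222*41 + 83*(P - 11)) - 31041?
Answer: -45787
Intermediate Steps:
P = -57 (P = -4 + (-33 - 20) = -4 - 53 = -57)
(-222*41 + 83*(P - 11)) - 31041 = (-222*41 + 83*(-57 - 11)) - 31041 = (-9102 + 83*(-68)) - 31041 = (-9102 - 5644) - 31041 = -14746 - 31041 = -45787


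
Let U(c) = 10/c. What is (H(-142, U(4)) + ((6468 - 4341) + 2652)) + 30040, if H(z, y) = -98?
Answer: 34721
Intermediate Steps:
(H(-142, U(4)) + ((6468 - 4341) + 2652)) + 30040 = (-98 + ((6468 - 4341) + 2652)) + 30040 = (-98 + (2127 + 2652)) + 30040 = (-98 + 4779) + 30040 = 4681 + 30040 = 34721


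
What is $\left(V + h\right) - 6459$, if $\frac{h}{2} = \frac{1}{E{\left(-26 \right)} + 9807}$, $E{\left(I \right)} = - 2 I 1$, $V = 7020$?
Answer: $\frac{5530901}{9859} \approx 561.0$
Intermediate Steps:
$E{\left(I \right)} = - 2 I$
$h = \frac{2}{9859}$ ($h = \frac{2}{\left(-2\right) \left(-26\right) + 9807} = \frac{2}{52 + 9807} = \frac{2}{9859} \approx 0.00020286$)
$\left(V + h\right) - 6459 = \left(7020 + \frac{2}{9859}\right) - 6459 = \frac{69210182}{9859} - 6459 = \frac{5530901}{9859}$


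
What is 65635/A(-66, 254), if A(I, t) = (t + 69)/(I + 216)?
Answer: 9845250/323 ≈ 30481.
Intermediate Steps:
A(I, t) = (69 + t)/(216 + I)
65635/A(-66, 254) = 65635/(((69 + 254)/(216 - 66))) = 65635/((323/150)) = 65635/(((1/150)*323)) = 65635/(323/150) = 65635*(150/323) = 9845250/323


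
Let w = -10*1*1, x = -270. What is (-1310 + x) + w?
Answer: -1590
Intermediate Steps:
w = -10 (w = -10*1 = -10)
(-1310 + x) + w = (-1310 - 270) - 10 = -1580 - 10 = -1590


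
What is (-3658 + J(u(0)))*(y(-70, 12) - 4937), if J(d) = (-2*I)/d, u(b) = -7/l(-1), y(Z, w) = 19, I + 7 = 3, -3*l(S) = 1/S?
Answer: 377830268/21 ≈ 1.7992e+7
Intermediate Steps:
l(S) = -1/(3*S)
I = -4 (I = -7 + 3 = -4)
u(b) = -21 (u(b) = -7/((-1/3/(-1))) = -7/((-1/3*(-1))) = -7/1/3 = -7*3 = -21)
J(d) = 8/d (J(d) = (-2*(-4))/d = 8/d)
(-3658 + J(u(0)))*(y(-70, 12) - 4937) = (-3658 + 8/(-21))*(19 - 4937) = (-3658 + 8*(-1/21))*(-4918) = (-3658 - 8/21)*(-4918) = -76826/21*(-4918) = 377830268/21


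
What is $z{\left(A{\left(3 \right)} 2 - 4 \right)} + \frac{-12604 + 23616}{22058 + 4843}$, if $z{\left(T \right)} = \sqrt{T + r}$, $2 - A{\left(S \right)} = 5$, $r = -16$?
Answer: $\frac{11012}{26901} + i \sqrt{26} \approx 0.40935 + 5.099 i$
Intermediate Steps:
$A{\left(S \right)} = -3$ ($A{\left(S \right)} = 2 - 5 = -3$)
$z{\left(T \right)} = \sqrt{-16 + T}$ ($z{\left(T \right)} = \sqrt{T - 16} = \sqrt{-16 + T}$)
$z{\left(A{\left(3 \right)} 2 - 4 \right)} + \frac{-12604 + 23616}{22058 + 4843} = \sqrt{-16 - 10} + \frac{-12604 + 23616}{22058 + 4843} = \sqrt{-16 - 10} + \frac{11012}{26901} = \sqrt{-16 - 10} + 11012 \cdot \frac{1}{26901} = \sqrt{-26} + \frac{11012}{26901} = i \sqrt{26} + \frac{11012}{26901} = \frac{11012}{26901} + i \sqrt{26}$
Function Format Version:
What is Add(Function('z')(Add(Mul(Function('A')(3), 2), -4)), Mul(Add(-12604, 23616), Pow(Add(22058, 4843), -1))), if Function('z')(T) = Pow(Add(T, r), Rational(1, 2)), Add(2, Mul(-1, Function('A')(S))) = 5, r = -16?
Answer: Add(Rational(11012, 26901), Mul(I, Pow(26, Rational(1, 2)))) ≈ Add(0.40935, Mul(5.0990, I))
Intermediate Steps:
Function('A')(S) = -3 (Function('A')(S) = Add(2, Mul(-1, 5)) = Add(2, -5) = -3)
Function('z')(T) = Pow(Add(-16, T), Rational(1, 2)) (Function('z')(T) = Pow(Add(T, -16), Rational(1, 2)) = Pow(Add(-16, T), Rational(1, 2)))
Add(Function('z')(Add(Mul(Function('A')(3), 2), -4)), Mul(Add(-12604, 23616), Pow(Add(22058, 4843), -1))) = Add(Pow(Add(-16, Add(Mul(-3, 2), -4)), Rational(1, 2)), Mul(Add(-12604, 23616), Pow(Add(22058, 4843), -1))) = Add(Pow(Add(-16, Add(-6, -4)), Rational(1, 2)), Mul(11012, Pow(26901, -1))) = Add(Pow(Add(-16, -10), Rational(1, 2)), Mul(11012, Rational(1, 26901))) = Add(Pow(-26, Rational(1, 2)), Rational(11012, 26901)) = Add(Mul(I, Pow(26, Rational(1, 2))), Rational(11012, 26901)) = Add(Rational(11012, 26901), Mul(I, Pow(26, Rational(1, 2))))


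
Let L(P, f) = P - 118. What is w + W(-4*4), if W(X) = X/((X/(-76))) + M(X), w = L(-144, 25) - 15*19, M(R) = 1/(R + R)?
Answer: -19937/32 ≈ -623.03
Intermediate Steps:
M(R) = 1/(2*R)
L(P, f) = -118 + P
w = -547 (w = (-118 - 144) - 15*19 = -262 - 285 = -547)
W(X) = -76 + 1/(2*X) (W(X) = X/((X/(-76))) + 1/(2*X) = X/((X*(-1/76))) + 1/(2*X) = X/((-X/76)) + 1/(2*X) = X*(-76/X) + 1/(2*X) = -76 + 1/(2*X))
w + W(-4*4) = -547 + (-76 + 1/(2*((-4*4)))) = -547 + (-76 + (½)/(-16)) = -547 + (-76 + (½)*(-1/16)) = -547 + (-76 - 1/32) = -547 - 2433/32 = -19937/32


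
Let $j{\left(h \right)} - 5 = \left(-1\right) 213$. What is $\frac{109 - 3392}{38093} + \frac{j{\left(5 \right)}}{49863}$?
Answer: $- \frac{15602143}{172675569} \approx -0.090355$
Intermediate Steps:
$j{\left(h \right)} = -208$ ($j{\left(h \right)} = 5 - 213 = -208$)
$\frac{109 - 3392}{38093} + \frac{j{\left(5 \right)}}{49863} = \frac{109 - 3392}{38093} - \frac{208}{49863} = \left(109 - 3392\right) \frac{1}{38093} - \frac{208}{49863} = \left(-3283\right) \frac{1}{38093} - \frac{208}{49863} = - \frac{3283}{38093} - \frac{208}{49863} = - \frac{15602143}{172675569}$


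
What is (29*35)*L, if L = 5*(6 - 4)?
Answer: 10150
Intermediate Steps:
L = 10 (L = 5*2 = 10)
(29*35)*L = (29*35)*10 = 1015*10 = 10150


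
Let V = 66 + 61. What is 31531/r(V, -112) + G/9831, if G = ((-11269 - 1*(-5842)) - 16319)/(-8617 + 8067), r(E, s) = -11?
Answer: -7749520652/2703525 ≈ -2866.4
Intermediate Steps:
V = 127
G = 10873/275 (G = ((-11269 + 5842) - 16319)/(-550) = (-5427 - 16319)*(-1/550) = -21746*(-1/550) = 10873/275 ≈ 39.538)
31531/r(V, -112) + G/9831 = 31531/(-11) + (10873/275)/9831 = 31531*(-1/11) + (10873/275)*(1/9831) = -31531/11 + 10873/2703525 = -7749520652/2703525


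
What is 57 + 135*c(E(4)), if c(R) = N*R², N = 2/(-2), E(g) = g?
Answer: -2103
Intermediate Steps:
N = -1 (N = 2*(-½) = -1)
c(R) = -R²
57 + 135*c(E(4)) = 57 + 135*(-1*4²) = 57 + 135*(-1*16) = 57 + 135*(-16) = 57 - 2160 = -2103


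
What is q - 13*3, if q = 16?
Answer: -23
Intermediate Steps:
q - 13*3 = 16 - 13*3 = 16 - 39 = -23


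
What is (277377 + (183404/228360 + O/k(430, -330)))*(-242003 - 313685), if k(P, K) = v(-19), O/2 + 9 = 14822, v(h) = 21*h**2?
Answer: -529449857460116988/3434915 ≈ -1.5414e+11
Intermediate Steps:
O = 29626 (O = -18 + 2*14822 = -18 + 29644 = 29626)
k(P, K) = 7581 (k(P, K) = 21*(-19)**2 = 21*361 = 7581)
(277377 + (183404/228360 + O/k(430, -330)))*(-242003 - 313685) = (277377 + (183404/228360 + 29626/7581))*(-242003 - 313685) = (277377 + (183404*(1/228360) + 29626*(1/7581)))*(-555688) = (277377 + (45851/57090 + 29626/7581))*(-555688) = (277377 + 226549419/48088810)*(-555688) = (13338956400789/48088810)*(-555688) = -529449857460116988/3434915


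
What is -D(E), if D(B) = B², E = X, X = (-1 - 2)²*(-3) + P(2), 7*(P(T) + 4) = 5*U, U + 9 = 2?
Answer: -1296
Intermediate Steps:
U = -7 (U = -9 + 2 = -7)
P(T) = -9 (P(T) = -4 + (5*(-7))/7 = -4 + (⅐)*(-35) = -4 - 5 = -9)
X = -36 (X = (-1 - 2)²*(-3) - 9 = (-3)²*(-3) - 9 = 9*(-3) - 9 = -27 - 9 = -36)
E = -36
-D(E) = -1*(-36)² = -1*1296 = -1296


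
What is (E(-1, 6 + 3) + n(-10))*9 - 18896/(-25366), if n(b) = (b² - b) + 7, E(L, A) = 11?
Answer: 14620264/12683 ≈ 1152.7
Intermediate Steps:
n(b) = 7 + b² - b
(E(-1, 6 + 3) + n(-10))*9 - 18896/(-25366) = (11 + (7 + (-10)² - 1*(-10)))*9 - 18896/(-25366) = (11 + (7 + 100 + 10))*9 - 18896*(-1)/25366 = (11 + 117)*9 - 1*(-9448/12683) = 128*9 + 9448/12683 = 1152 + 9448/12683 = 14620264/12683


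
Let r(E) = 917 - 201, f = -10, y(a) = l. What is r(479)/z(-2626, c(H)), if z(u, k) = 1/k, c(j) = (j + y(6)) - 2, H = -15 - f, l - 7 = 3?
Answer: 2148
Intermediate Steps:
l = 10 (l = 7 + 3 = 10)
y(a) = 10
H = -5 (H = -15 - 1*(-10) = -15 + 10 = -5)
c(j) = 8 + j (c(j) = (j + 10) - 2 = (10 + j) - 2 = 8 + j)
r(E) = 716
r(479)/z(-2626, c(H)) = 716/(1/(8 - 5)) = 716/(1/3) = 716*3 = 2148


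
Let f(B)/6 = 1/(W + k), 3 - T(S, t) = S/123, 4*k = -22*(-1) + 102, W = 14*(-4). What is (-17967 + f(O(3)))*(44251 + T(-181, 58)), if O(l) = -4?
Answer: -815027395521/1025 ≈ -7.9515e+8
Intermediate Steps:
W = -56
k = 31 (k = (-22*(-1) + 102)/4 = (22 + 102)/4 = (¼)*124 = 31)
T(S, t) = 3 - S/123
f(B) = -6/25 (f(B) = 6/(-56 + 31) = 6/(-25) = 6*(-1/25) = -6/25)
(-17967 + f(O(3)))*(44251 + T(-181, 58)) = (-17967 - 6/25)*(44251 + (3 - 1/123*(-181))) = -449181*(44251 + (3 + 181/123))/25 = -449181*(44251 + 550/123)/25 = -449181/25*5443423/123 = -815027395521/1025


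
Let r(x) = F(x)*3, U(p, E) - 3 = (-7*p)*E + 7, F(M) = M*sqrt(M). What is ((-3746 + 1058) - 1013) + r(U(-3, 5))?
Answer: -3701 + 345*sqrt(115) ≈ -1.2872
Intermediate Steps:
F(M) = M**(3/2)
U(p, E) = 10 - 7*E*p (U(p, E) = 3 + ((-7*p)*E + 7) = 3 + (-7*E*p + 7) = 3 + (7 - 7*E*p) = 10 - 7*E*p)
r(x) = 3*x**(3/2) (r(x) = x**(3/2)*3 = 3*x**(3/2))
((-3746 + 1058) - 1013) + r(U(-3, 5)) = ((-3746 + 1058) - 1013) + 3*(10 - 7*5*(-3))**(3/2) = (-2688 - 1013) + 3*(10 + 105)**(3/2) = -3701 + 3*115**(3/2) = -3701 + 3*(115*sqrt(115)) = -3701 + 345*sqrt(115)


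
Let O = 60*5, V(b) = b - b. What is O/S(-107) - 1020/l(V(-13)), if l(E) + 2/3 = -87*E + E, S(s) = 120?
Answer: 3065/2 ≈ 1532.5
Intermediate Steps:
V(b) = 0
O = 300
l(E) = -2/3 - 86*E (l(E) = -2/3 + (-87*E + E) = -2/3 - 86*E)
O/S(-107) - 1020/l(V(-13)) = 300/120 - 1020/(-2/3 - 86*0) = 300*(1/120) - 1020/(-2/3 + 0) = 5/2 - 1020/(-2/3) = 5/2 - 1020*(-3/2) = 5/2 + 1530 = 3065/2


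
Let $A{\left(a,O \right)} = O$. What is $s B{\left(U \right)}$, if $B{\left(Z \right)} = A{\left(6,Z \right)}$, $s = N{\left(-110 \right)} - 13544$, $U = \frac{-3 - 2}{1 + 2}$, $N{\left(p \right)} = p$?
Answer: $\frac{68270}{3} \approx 22757.0$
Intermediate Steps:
$U = - \frac{5}{3} \approx -1.6667$
$s = -13654$ ($s = -110 - 13544 = -13654$)
$B{\left(Z \right)} = Z$
$s B{\left(U \right)} = \left(-13654\right) \left(- \frac{5}{3}\right) = \frac{68270}{3}$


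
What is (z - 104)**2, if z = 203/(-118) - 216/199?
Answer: 6290129208169/551404324 ≈ 11407.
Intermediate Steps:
z = -65885/23482 (z = 203*(-1/118) - 216*1/199 = -203/118 - 216/199 = -65885/23482 ≈ -2.8058)
(z - 104)**2 = (-65885/23482 - 104)**2 = (-2508013/23482)**2 = 6290129208169/551404324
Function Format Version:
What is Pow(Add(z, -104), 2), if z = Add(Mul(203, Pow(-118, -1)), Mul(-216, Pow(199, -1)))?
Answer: Rational(6290129208169, 551404324) ≈ 11407.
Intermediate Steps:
z = Rational(-65885, 23482) (z = Add(Mul(203, Rational(-1, 118)), Mul(-216, Rational(1, 199))) = Add(Rational(-203, 118), Rational(-216, 199)) = Rational(-65885, 23482) ≈ -2.8058)
Pow(Add(z, -104), 2) = Pow(Add(Rational(-65885, 23482), -104), 2) = Pow(Rational(-2508013, 23482), 2) = Rational(6290129208169, 551404324)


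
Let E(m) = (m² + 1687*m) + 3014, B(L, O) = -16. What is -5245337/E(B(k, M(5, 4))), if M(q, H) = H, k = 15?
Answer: 5245337/23722 ≈ 221.12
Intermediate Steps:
E(m) = 3014 + m² + 1687*m
-5245337/E(B(k, M(5, 4))) = -5245337/(3014 + (-16)² + 1687*(-16)) = -5245337/(3014 + 256 - 26992) = -5245337/(-23722) = -5245337*(-1/23722) = 5245337/23722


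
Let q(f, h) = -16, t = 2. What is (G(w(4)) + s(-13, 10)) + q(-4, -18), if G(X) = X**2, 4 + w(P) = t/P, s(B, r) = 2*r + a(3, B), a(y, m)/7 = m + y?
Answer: -215/4 ≈ -53.750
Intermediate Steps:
a(y, m) = 7*m + 7*y (a(y, m) = 7*(m + y) = 7*m + 7*y)
s(B, r) = 21 + 2*r + 7*B (s(B, r) = 2*r + (7*B + 7*3) = 2*r + (7*B + 21) = 2*r + (21 + 7*B) = 21 + 2*r + 7*B)
w(P) = -4 + 2/P
(G(w(4)) + s(-13, 10)) + q(-4, -18) = ((-4 + 2/4)**2 + (21 + 2*10 + 7*(-13))) - 16 = ((-4 + 2*(1/4))**2 + (21 + 20 - 91)) - 16 = ((-4 + 1/2)**2 - 50) - 16 = ((-7/2)**2 - 50) - 16 = (49/4 - 50) - 16 = -151/4 - 16 = -215/4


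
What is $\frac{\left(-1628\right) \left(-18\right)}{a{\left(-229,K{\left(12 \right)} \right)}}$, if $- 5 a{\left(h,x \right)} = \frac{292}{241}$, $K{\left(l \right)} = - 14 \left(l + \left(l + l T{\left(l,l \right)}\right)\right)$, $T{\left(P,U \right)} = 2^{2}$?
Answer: $- \frac{8827830}{73} \approx -1.2093 \cdot 10^{5}$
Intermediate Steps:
$T{\left(P,U \right)} = 4$
$K{\left(l \right)} = - 84 l$ ($K{\left(l \right)} = - 14 \left(l + \left(l + l 4\right)\right) = - 14 \left(l + \left(l + 4 l\right)\right) = - 14 \left(l + 5 l\right) = - 14 \cdot 6 l = - 84 l$)
$a{\left(h,x \right)} = - \frac{292}{1205}$ ($a{\left(h,x \right)} = - \frac{292 \cdot \frac{1}{241}}{5} = \left(- \frac{1}{5}\right) \frac{292}{241} = - \frac{292}{1205}$)
$\frac{\left(-1628\right) \left(-18\right)}{a{\left(-229,K{\left(12 \right)} \right)}} = \frac{\left(-1628\right) \left(-18\right)}{- \frac{292}{1205}} = 29304 \left(- \frac{1205}{292}\right) = - \frac{8827830}{73}$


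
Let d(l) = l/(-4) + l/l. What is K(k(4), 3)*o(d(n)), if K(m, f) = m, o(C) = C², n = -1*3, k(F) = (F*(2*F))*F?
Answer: 392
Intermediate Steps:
k(F) = 2*F³ (k(F) = (2*F²)*F = 2*F³)
n = -3
d(l) = 1 - l/4 (d(l) = l*(-¼) + 1 = -l/4 + 1 = 1 - l/4)
K(k(4), 3)*o(d(n)) = (2*4³)*(1 - ¼*(-3))² = (2*64)*(1 + ¾)² = 128*(7/4)² = 128*(49/16) = 392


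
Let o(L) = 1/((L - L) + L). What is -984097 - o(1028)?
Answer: -1011651717/1028 ≈ -9.8410e+5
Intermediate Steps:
o(L) = 1/L (o(L) = 1/(0 + L) = 1/L)
-984097 - o(1028) = -984097 - 1/1028 = -1011651717/1028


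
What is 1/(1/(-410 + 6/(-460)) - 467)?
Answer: -94303/44039731 ≈ -0.0021413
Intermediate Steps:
1/(1/(-410 + 6/(-460)) - 467) = 1/(1/(-410 + 6*(-1/460)) - 467) = 1/(1/(-410 - 3/230) - 467) = 1/(1/(-94303/230) - 467) = 1/(-230/94303 - 467) = 1/(-44039731/94303) = -94303/44039731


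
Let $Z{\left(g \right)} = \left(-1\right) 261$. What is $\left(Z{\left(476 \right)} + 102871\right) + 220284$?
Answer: $322894$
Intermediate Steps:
$Z{\left(g \right)} = -261$
$\left(Z{\left(476 \right)} + 102871\right) + 220284 = \left(-261 + 102871\right) + 220284 = 102610 + 220284 = 322894$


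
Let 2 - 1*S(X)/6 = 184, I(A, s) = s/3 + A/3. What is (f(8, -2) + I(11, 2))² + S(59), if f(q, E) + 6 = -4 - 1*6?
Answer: -8603/9 ≈ -955.89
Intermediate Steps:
I(A, s) = A/3 + s/3 (I(A, s) = s*(⅓) + A*(⅓) = s/3 + A/3 = A/3 + s/3)
S(X) = -1092 (S(X) = 12 - 6*184 = 12 - 1104 = -1092)
f(q, E) = -16 (f(q, E) = -6 + (-4 - 1*6) = -6 + (-4 - 6) = -6 - 10 = -16)
(f(8, -2) + I(11, 2))² + S(59) = (-16 + ((⅓)*11 + (⅓)*2))² - 1092 = (-16 + (11/3 + ⅔))² - 1092 = (-16 + 13/3)² - 1092 = (-35/3)² - 1092 = 1225/9 - 1092 = -8603/9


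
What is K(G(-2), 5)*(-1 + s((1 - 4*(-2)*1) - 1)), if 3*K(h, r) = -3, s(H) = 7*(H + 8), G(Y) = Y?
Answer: -111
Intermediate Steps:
s(H) = 56 + 7*H (s(H) = 7*(8 + H) = 56 + 7*H)
K(h, r) = -1 (K(h, r) = (⅓)*(-3) = -1)
K(G(-2), 5)*(-1 + s((1 - 4*(-2)*1) - 1)) = -(-1 + (56 + 7*((1 - 4*(-2)*1) - 1))) = -(-1 + (56 + 7*((1 + 8*1) - 1))) = -(-1 + (56 + 7*((1 + 8) - 1))) = -(-1 + (56 + 7*(9 - 1))) = -(-1 + (56 + 7*8)) = -(-1 + (56 + 56)) = -(-1 + 112) = -1*111 = -111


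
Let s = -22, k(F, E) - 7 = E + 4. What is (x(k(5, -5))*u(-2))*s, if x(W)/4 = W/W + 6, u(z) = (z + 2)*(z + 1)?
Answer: 0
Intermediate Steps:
k(F, E) = 11 + E (k(F, E) = 7 + (E + 4) = 7 + (4 + E) = 11 + E)
u(z) = (1 + z)*(2 + z) (u(z) = (2 + z)*(1 + z) = (1 + z)*(2 + z))
x(W) = 28 (x(W) = 4*(W/W + 6) = 4*(1 + 6) = 4*7 = 28)
(x(k(5, -5))*u(-2))*s = (28*(2 + (-2)² + 3*(-2)))*(-22) = (28*(2 + 4 - 6))*(-22) = (28*0)*(-22) = 0*(-22) = 0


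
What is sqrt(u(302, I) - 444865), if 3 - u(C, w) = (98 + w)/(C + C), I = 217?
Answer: I*sqrt(40573241413)/302 ≈ 666.98*I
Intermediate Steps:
u(C, w) = 3 - (98 + w)/(2*C) (u(C, w) = 3 - (98 + w)/(C + C) = 3 - (98 + w)/(2*C))
sqrt(u(302, I) - 444865) = sqrt((1/2)*(-98 - 1*217 + 6*302)/302 - 444865) = sqrt((1/2)*(1/302)*(-98 - 217 + 1812) - 444865) = sqrt((1/2)*(1/302)*1497 - 444865) = sqrt(1497/604 - 444865) = sqrt(-268696963/604) = I*sqrt(40573241413)/302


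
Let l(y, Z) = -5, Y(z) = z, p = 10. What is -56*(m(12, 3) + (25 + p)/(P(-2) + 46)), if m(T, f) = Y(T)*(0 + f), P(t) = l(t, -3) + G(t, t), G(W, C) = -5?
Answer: -18634/9 ≈ -2070.4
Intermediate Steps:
P(t) = -10 (P(t) = -5 - 5 = -10)
m(T, f) = T*f (m(T, f) = T*(0 + f) = T*f)
-56*(m(12, 3) + (25 + p)/(P(-2) + 46)) = -56*(12*3 + (25 + 10)/(-10 + 46)) = -56*(36 + 35/36) = -56*1331/36 = -18634/9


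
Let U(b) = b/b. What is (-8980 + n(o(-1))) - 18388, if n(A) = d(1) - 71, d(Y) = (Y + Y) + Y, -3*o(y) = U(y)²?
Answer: -27436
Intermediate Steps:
U(b) = 1
o(y) = -⅓ (o(y) = -⅓*1² = -⅓*1 = -⅓)
d(Y) = 3*Y (d(Y) = 2*Y + Y = 3*Y)
n(A) = -68 (n(A) = 3*1 - 71 = 3 - 71 = -68)
(-8980 + n(o(-1))) - 18388 = (-8980 - 68) - 18388 = -9048 - 18388 = -27436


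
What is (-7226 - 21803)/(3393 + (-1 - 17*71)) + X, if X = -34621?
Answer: -75675914/2185 ≈ -34634.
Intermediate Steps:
(-7226 - 21803)/(3393 + (-1 - 17*71)) + X = (-7226 - 21803)/(3393 + (-1 - 17*71)) - 34621 = -29029/(3393 + (-1 - 1207)) - 34621 = -29029/(3393 - 1208) - 34621 = -29029/2185 - 34621 = -75675914/2185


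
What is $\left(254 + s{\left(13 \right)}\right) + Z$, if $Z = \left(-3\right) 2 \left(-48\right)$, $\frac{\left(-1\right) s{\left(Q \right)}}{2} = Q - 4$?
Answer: $524$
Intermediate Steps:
$s{\left(Q \right)} = 8 - 2 Q$ ($s{\left(Q \right)} = - 2 \left(Q - 4\right) = - 2 \left(-4 + Q\right) = 8 - 2 Q$)
$Z = 288$ ($Z = \left(-6\right) \left(-48\right) = 288$)
$\left(254 + s{\left(13 \right)}\right) + Z = \left(254 + \left(8 - 26\right)\right) + 288 = \left(254 - 18\right) + 288 = 236 + 288 = 524$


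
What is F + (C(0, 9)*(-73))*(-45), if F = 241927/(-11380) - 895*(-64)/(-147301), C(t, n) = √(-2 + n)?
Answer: -36287935427/1676285380 + 3285*√7 ≈ 8669.6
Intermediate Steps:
F = -36287935427/1676285380 (F = 241927*(-1/11380) + 57280*(-1/147301) = -241927/11380 - 57280/147301 = -36287935427/1676285380 ≈ -21.648)
F + (C(0, 9)*(-73))*(-45) = -36287935427/1676285380 + (√(-2 + 9)*(-73))*(-45) = -36287935427/1676285380 + (√7*(-73))*(-45) = -36287935427/1676285380 - 73*√7*(-45) = -36287935427/1676285380 + 3285*√7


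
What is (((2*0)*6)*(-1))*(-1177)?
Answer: 0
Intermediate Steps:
(((2*0)*6)*(-1))*(-1177) = ((0*6)*(-1))*(-1177) = (0*(-1))*(-1177) = 0*(-1177) = 0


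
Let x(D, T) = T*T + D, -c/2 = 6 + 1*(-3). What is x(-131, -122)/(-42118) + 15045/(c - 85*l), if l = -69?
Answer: 182409161/82256454 ≈ 2.2176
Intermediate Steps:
c = -6 (c = -2*(6 + 1*(-3)) = -2*(6 - 3) = -2*3 = -6)
x(D, T) = D + T² (x(D, T) = T² + D = D + T²)
x(-131, -122)/(-42118) + 15045/(c - 85*l) = (-131 + (-122)²)/(-42118) + 15045/(-6 - 85*(-69)) = (-131 + 14884)*(-1/42118) + 15045/(-6 + 5865) = 14753*(-1/42118) + 15045/5859 = -14753/42118 + 15045*(1/5859) = -14753/42118 + 5015/1953 = 182409161/82256454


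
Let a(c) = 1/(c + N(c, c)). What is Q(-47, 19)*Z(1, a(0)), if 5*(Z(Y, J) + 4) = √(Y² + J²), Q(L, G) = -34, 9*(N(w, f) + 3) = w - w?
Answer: 136 - 34*√10/15 ≈ 128.83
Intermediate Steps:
N(w, f) = -3 (N(w, f) = -3 + (w - w)/9 = -3 + (⅑)*0 = -3 + 0 = -3)
a(c) = 1/(-3 + c) (a(c) = 1/(c - 3) = 1/(-3 + c))
Z(Y, J) = -4 + √(J² + Y²)/5 (Z(Y, J) = -4 + √(Y² + J²)/5 = -4 + √(J² + Y²)/5)
Q(-47, 19)*Z(1, a(0)) = -34*(-4 + √((1/(-3 + 0))² + 1²)/5) = -34*(-4 + √((1/(-3))² + 1)/5) = -34*(-4 + √((-⅓)² + 1)/5) = -34*(-4 + √(⅑ + 1)/5) = -34*(-4 + √(10/9)/5) = -34*(-4 + (√10/3)/5) = -34*(-4 + √10/15) = 136 - 34*√10/15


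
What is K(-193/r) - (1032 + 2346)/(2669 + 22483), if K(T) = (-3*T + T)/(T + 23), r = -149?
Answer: -914043/3793760 ≈ -0.24093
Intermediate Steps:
K(T) = -2*T/(23 + T) (K(T) = (-2*T)/(23 + T) = -2*T/(23 + T))
K(-193/r) - (1032 + 2346)/(2669 + 22483) = -2*(-193/(-149))/(23 - 193/(-149)) - (1032 + 2346)/(2669 + 22483) = -2*(-193*(-1/149))/(23 - 193*(-1/149)) - 3378/25152 = -2*193/149/(23 + 193/149) - 3378/25152 = -2*193/149/3620/149 - 1*563/4192 = -2*193/149*149/3620 - 563/4192 = -193/1810 - 563/4192 = -914043/3793760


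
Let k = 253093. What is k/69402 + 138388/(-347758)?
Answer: 39205355759/12067550358 ≈ 3.2488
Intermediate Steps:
k/69402 + 138388/(-347758) = 253093/69402 + 138388/(-347758) = 253093*(1/69402) + 138388*(-1/347758) = 253093/69402 - 69194/173879 = 39205355759/12067550358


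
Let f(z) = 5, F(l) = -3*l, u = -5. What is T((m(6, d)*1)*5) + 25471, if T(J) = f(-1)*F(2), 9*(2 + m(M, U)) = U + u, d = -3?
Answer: 25441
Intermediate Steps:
m(M, U) = -23/9 + U/9 (m(M, U) = -2 + (U - 5)/9 = -2 + (-5 + U)/9 = -2 + (-5/9 + U/9) = -23/9 + U/9)
T(J) = -30 (T(J) = 5*(-3*2) = 5*(-6) = -30)
T((m(6, d)*1)*5) + 25471 = -30 + 25471 = 25441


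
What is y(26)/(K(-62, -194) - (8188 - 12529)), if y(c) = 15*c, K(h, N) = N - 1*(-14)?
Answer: 130/1387 ≈ 0.093727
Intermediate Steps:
K(h, N) = 14 + N (K(h, N) = N + 14 = 14 + N)
y(26)/(K(-62, -194) - (8188 - 12529)) = (15*26)/((14 - 194) - (8188 - 12529)) = 390/(-180 - 1*(-4341)) = 390/(-180 + 4341) = 390/4161 = 390*(1/4161) = 130/1387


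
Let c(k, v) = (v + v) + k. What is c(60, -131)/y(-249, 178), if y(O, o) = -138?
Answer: 101/69 ≈ 1.4638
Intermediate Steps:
c(k, v) = k + 2*v (c(k, v) = 2*v + k = k + 2*v)
c(60, -131)/y(-249, 178) = (60 + 2*(-131))/(-138) = (60 - 262)*(-1/138) = -202*(-1/138) = 101/69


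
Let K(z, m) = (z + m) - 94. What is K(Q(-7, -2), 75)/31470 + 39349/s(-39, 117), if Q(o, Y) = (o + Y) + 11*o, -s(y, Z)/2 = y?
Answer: 20638414/40911 ≈ 504.47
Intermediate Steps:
s(y, Z) = -2*y
Q(o, Y) = Y + 12*o (Q(o, Y) = (Y + o) + 11*o = Y + 12*o)
K(z, m) = -94 + m + z (K(z, m) = (m + z) - 94 = -94 + m + z)
K(Q(-7, -2), 75)/31470 + 39349/s(-39, 117) = (-94 + 75 + (-2 + 12*(-7)))/31470 + 39349/((-2*(-39))) = (-94 + 75 + (-2 - 84))*(1/31470) + 39349/78 = (-94 + 75 - 86)*(1/31470) + 39349*(1/78) = -105*1/31470 + 39349/78 = -7/2098 + 39349/78 = 20638414/40911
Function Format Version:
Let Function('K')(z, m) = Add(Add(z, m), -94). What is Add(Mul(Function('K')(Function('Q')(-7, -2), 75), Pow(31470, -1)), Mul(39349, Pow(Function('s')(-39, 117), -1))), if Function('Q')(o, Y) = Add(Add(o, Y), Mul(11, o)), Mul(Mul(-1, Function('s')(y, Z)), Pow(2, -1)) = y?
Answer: Rational(20638414, 40911) ≈ 504.47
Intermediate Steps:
Function('s')(y, Z) = Mul(-2, y)
Function('Q')(o, Y) = Add(Y, Mul(12, o)) (Function('Q')(o, Y) = Add(Add(Y, o), Mul(11, o)) = Add(Y, Mul(12, o)))
Function('K')(z, m) = Add(-94, m, z) (Function('K')(z, m) = Add(Add(m, z), -94) = Add(-94, m, z))
Add(Mul(Function('K')(Function('Q')(-7, -2), 75), Pow(31470, -1)), Mul(39349, Pow(Function('s')(-39, 117), -1))) = Add(Mul(Add(-94, 75, Add(-2, Mul(12, -7))), Pow(31470, -1)), Mul(39349, Pow(Mul(-2, -39), -1))) = Add(Mul(Add(-94, 75, Add(-2, -84)), Rational(1, 31470)), Mul(39349, Pow(78, -1))) = Add(Mul(Add(-94, 75, -86), Rational(1, 31470)), Mul(39349, Rational(1, 78))) = Add(Mul(-105, Rational(1, 31470)), Rational(39349, 78)) = Add(Rational(-7, 2098), Rational(39349, 78)) = Rational(20638414, 40911)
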